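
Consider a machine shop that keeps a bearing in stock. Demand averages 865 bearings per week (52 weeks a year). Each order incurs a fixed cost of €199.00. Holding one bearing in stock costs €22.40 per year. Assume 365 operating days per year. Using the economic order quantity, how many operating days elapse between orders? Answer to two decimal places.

Annual demand D = 865 × 52 = 44,980.
Q* = √(2DS/H) = √(2 × 44,980 × 199 / 22.4) ≈ 893.98.
Cycle time = Q*/D × 365 = 893.98 / 44,980 × 365 ≈ 7.254 days.

T ≈ 7.25 days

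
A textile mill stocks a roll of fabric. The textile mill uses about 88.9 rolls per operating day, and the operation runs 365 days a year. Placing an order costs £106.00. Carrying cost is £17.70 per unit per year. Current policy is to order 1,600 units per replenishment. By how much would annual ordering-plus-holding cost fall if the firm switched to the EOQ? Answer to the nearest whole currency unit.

Extra cost ≈ £5,275 per year

Annual demand D = 88.9 × 365 = 32,448.5.
EOQ = √(2DS/H) = √(2 × 32,448.5 × 106 / 17.7) ≈ 623.42.
Cost at Q* = (D/Q*)S + (Q*/2)H = √(2DSH) ≈ £11,034.48.
Cost at Q = 1,600: (32,448.5/1,600)×106 + (1,600/2)×17.7 = £2,149.71 + £14,160.00 = £16,309.71.
Excess = £16,309.71 − £11,034.48 = £5,275.23.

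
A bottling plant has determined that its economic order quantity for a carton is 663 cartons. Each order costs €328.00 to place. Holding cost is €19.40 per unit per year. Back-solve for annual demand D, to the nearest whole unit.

Invert the EOQ relation Q*² = 2DS/H.
From Q* = √(2DS/H): D = Q*²H / (2S) = 663² × 19.4 / (2 × 328) = 12999.449.

D ≈ 12,999 cartons per year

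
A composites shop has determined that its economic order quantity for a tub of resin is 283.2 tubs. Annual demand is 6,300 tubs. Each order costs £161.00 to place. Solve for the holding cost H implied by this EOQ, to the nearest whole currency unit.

Invert the EOQ relation Q*² = 2DS/H.
From Q* = √(2DS/H): H = 2DS / Q*² = 2 × 6,300 × 161 / 283.2² = 25.2936.

H ≈ £25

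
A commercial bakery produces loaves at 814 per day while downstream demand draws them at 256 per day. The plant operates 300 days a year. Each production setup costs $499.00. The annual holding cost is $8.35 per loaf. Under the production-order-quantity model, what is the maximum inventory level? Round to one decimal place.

Annual demand D = 256 × 300 = 76,800.
Production build-up factor (1 − d/p) = 1 − 256/814 = 0.6855.
Q* = √(2DS / (H(1 − d/p))) = √(2 × 76,800 × 499 / (8.35 × 0.6855)).
= √(76,646,400 / 5.724) ≈ 3659.298.
Maximum inventory = Q*(1 − d/p) = 3659.298 × 0.6855 ≈ 2508.462.

I_max ≈ 2,508.5 loaves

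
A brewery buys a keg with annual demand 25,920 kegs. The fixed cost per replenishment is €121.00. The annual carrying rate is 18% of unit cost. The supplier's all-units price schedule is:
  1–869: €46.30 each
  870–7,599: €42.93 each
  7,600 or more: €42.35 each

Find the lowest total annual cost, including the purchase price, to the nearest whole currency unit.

TC* ≈ €1,119,708

Holding cost per unit per year at price C is H = 0.18·C.
For each price level, check whether its EOQ is feasible; otherwise the best quantity at that price is the breakpoint.
EOQ at €46.30 = 867.6 (feasible in tier 1): TC = 25,920×€46.30 + (25,920/867.6)×121 + (867.6/2)×0.18×€46.30 = €1,207,326.23.
EOQ at €42.93 = 901.0 (feasible in tier 2): TC = 25,920×€42.93 + (25,920/901.0)×121 + (901.0/2)×0.18×€42.93 = €1,119,707.73.
EOQ at €42.35 = 907.1 < 7600, so use break Q=7600: TC = 25,920×€42.35 + (25,920/7600.0)×121 + (7600.0/2)×0.18×€42.35 = €1,127,092.07.
Lowest total cost among the candidates is at Q = 901.0.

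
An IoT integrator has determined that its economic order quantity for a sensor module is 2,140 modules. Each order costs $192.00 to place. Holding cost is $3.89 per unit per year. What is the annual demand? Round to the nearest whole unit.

D ≈ 46,392 modules per year

Invert the EOQ relation Q*² = 2DS/H.
From Q* = √(2DS/H): D = Q*²H / (2S) = 2,140² × 3.89 / (2 × 192) = 46392.302.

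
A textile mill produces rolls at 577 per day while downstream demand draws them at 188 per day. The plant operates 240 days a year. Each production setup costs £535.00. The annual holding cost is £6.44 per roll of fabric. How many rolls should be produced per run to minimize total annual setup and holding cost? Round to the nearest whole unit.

Annual demand D = 188 × 240 = 45,120.
Production build-up factor (1 − d/p) = 1 − 188/577 = 0.6742.
Q* = √(2DS / (H(1 − d/p))) = √(2 × 45,120 × 535 / (6.44 × 0.6742)).
= √(48,278,400 / 4.3417) ≈ 3334.622.

Q* ≈ 3,335 rolls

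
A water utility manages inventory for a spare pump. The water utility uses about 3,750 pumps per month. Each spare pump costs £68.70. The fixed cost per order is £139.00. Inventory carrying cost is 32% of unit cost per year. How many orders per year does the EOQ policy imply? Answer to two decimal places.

N ≈ 59.65 orders per year

Annual demand D = 3,750 × 12 = 45,000.
Holding cost H = 0.32 × £68.70 = £21.9840 per unit per year.
EOQ = √(2DS/H) = √(2 × 45,000 × 139 / 21.984) ≈ 754.35.
Orders per year = D / Q* = 45,000 / 754.35 ≈ 59.654.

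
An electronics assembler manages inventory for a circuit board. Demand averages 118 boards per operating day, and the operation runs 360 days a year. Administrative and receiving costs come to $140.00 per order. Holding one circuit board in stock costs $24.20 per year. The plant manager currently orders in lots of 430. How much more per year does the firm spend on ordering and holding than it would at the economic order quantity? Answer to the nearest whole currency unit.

Extra cost ≈ $2,068 per year

Annual demand D = 118 × 360 = 42,480.
EOQ = √(2DS/H) = √(2 × 42,480 × 140 / 24.2) ≈ 701.07.
Cost at Q* = (D/Q*)S + (Q*/2)H = √(2DSH) ≈ $16,965.98.
Cost at Q = 430: (42,480/430)×140 + (430/2)×24.2 = $13,830.70 + $5,203.00 = $19,033.70.
Excess = $19,033.70 − $16,965.98 = $2,067.72.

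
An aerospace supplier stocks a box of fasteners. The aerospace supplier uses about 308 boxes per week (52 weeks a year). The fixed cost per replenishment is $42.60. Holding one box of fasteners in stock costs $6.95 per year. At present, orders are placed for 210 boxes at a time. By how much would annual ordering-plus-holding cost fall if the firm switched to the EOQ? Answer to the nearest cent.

Extra cost ≈ $899.15 per year

Annual demand D = 308 × 52 = 16,016.
EOQ = √(2DS/H) = √(2 × 16,016 × 42.6 / 6.95) ≈ 443.10.
Cost at Q* = (D/Q*)S + (Q*/2)H = √(2DSH) ≈ $3,079.56.
Cost at Q = 210: (16,016/210)×42.6 + (210/2)×6.95 = $3,248.96 + $729.75 = $3,978.71.
Excess = $3,978.71 − $3,079.56 = $899.15.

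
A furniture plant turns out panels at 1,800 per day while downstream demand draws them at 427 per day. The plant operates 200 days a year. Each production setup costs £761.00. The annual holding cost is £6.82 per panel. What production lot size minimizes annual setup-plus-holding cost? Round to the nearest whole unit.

Annual demand D = 427 × 200 = 85,400.
Production build-up factor (1 − d/p) = 1 − 427/1,800 = 0.7628.
Q* = √(2DS / (H(1 − d/p))) = √(2 × 85,400 × 761 / (6.82 × 0.7628)).
= √(129,978,800 / 5.2021) ≈ 4998.562.

Q* ≈ 4,999 panels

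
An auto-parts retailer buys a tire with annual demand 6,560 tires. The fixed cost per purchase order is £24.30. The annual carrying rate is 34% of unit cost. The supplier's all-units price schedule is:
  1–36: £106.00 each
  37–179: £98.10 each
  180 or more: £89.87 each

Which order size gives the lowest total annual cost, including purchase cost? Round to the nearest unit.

Q* ≈ 180 tires

Holding cost per unit per year at price C is H = 0.34·C.
Candidates are each tier's EOQ (if it falls in that tier) and each price-break quantity.
Tier 1 (£106.00): EOQ = 94.1 exceeds tier's upper bound 36, so this tier is dominated.
EOQ at £98.10 = 97.8 (feasible in tier 2): TC = 6,560×£98.10 + (6,560/97.8)×24.3 + (97.8/2)×0.34×£98.10 = £646,796.95.
EOQ at £89.87 = 102.1 < 180, so use break Q=180: TC = 6,560×£89.87 + (6,560/180.0)×24.3 + (180.0/2)×0.34×£89.87 = £593,182.82.
Lowest total cost is £593,182.82 at Q = 180.0.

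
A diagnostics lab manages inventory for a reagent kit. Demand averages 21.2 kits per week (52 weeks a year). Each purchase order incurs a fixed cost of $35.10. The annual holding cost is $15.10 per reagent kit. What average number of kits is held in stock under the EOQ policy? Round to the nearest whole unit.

Average inventory ≈ 36 kits

Annual demand D = 21.2 × 52 = 1,102.4.
Q* = √(2DS/H) = √(2 × 1,102.4 × 35.1 / 15.1) ≈ 71.59.
Average inventory = Q*/2 ≈ 71.59 / 2 = 35.795.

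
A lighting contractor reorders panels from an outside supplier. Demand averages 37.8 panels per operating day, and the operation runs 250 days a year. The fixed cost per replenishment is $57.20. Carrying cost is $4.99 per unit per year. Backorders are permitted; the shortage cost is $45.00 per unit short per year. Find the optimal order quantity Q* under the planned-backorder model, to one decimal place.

Q* ≈ 490.6 panels

Annual demand D = 37.8 × 250 = 9,450.
With planned backorders, Q* = √(2DS/H) · √((H+B)/B).
√(2DS/H) = √(2 × 9,450 × 57.2 / 4.99) = 465.456.
√((H+B)/B) = √((4.99+45)/45) = 1.0540.
Q* ≈ 490.585.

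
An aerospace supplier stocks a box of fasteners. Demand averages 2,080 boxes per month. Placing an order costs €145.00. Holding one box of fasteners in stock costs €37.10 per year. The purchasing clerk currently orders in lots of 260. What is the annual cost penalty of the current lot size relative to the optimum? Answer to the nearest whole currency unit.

Extra cost ≈ €2,356 per year

Annual demand D = 2,080 × 12 = 24,960.
EOQ = √(2DS/H) = √(2 × 24,960 × 145 / 37.1) ≈ 441.71.
Cost at Q* = (D/Q*)S + (Q*/2)H = √(2DSH) ≈ €16,387.33.
Cost at Q = 260: (24,960/260)×145 + (260/2)×37.1 = €13,920.00 + €4,823.00 = €18,743.00.
Excess = €18,743.00 − €16,387.33 = €2,355.67.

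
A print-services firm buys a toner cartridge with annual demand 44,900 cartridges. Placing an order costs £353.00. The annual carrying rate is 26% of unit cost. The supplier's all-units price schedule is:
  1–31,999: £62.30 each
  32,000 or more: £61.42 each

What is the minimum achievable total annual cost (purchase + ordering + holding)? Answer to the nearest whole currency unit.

TC* ≈ £2,819,930

Holding cost per unit per year at price C is H = 0.26·C.
Evaluate total cost at each tier's feasible EOQ or, if the EOQ is below the tier, at the tier's minimum quantity.
EOQ at £62.30 = 1398.9 (feasible in tier 1): TC = 44,900×£62.30 + (44,900/1398.9)×353 + (1398.9/2)×0.26×£62.30 = £2,819,929.81.
EOQ at £61.42 = 1408.9 < 32000, so use break Q=32000: TC = 44,900×£61.42 + (44,900/32000.0)×353 + (32000.0/2)×0.26×£61.42 = £3,013,760.50.
Lowest total cost among the candidates is at Q = 1398.9.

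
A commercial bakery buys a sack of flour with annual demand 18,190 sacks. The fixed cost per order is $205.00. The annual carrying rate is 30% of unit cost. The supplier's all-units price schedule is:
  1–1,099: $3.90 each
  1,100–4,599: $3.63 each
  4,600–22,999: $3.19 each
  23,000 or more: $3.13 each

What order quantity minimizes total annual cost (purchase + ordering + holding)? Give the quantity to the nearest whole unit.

Holding cost per unit per year at price C is H = 0.30·C.
For each price level, check whether its EOQ is feasible; otherwise the best quantity at that price is the breakpoint.
Tier 1 ($3.90): EOQ = 2524.7 exceeds tier's upper bound 1099, so this tier is dominated.
EOQ at $3.63 = 2616.9 (feasible in tier 2): TC = 18,190×$3.63 + (18,190/2616.9)×205 + (2616.9/2)×0.30×$3.63 = $68,879.55.
EOQ at $3.19 = 2791.6 < 4600, so use break Q=4600: TC = 18,190×$3.19 + (18,190/4600.0)×205 + (4600.0/2)×0.30×$3.19 = $61,037.84.
EOQ at $3.13 = 2818.2 < 23000, so use break Q=23000: TC = 18,190×$3.13 + (18,190/23000.0)×205 + (23000.0/2)×0.30×$3.13 = $67,895.33.
Lowest total cost is $61,037.84 at Q = 4600.0.

Q* ≈ 4,600 sacks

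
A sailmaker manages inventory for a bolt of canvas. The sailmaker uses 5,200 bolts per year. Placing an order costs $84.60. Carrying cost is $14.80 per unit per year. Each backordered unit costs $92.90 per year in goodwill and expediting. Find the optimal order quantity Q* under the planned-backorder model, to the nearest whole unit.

With planned backorders, Q* = √(2DS/H) · √((H+B)/B).
√(2DS/H) = √(2 × 5,200 × 84.6 / 14.8) = 243.821.
√((H+B)/B) = √((14.8+92.9)/92.9) = 1.0767.
Q* ≈ 262.525.

Q* ≈ 263 bolts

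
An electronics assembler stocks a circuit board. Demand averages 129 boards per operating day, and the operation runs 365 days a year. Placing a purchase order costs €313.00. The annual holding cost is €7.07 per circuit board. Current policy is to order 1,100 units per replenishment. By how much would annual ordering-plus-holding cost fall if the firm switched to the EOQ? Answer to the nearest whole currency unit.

Extra cost ≈ €2,851 per year

Annual demand D = 129 × 365 = 47,085.
EOQ = √(2DS/H) = √(2 × 47,085 × 313 / 7.07) ≈ 2041.83.
Cost at Q* = (D/Q*)S + (Q*/2)H = √(2DSH) ≈ €14,435.71.
Cost at Q = 1,100: (47,085/1,100)×313 + (1,100/2)×7.07 = €13,397.82 + €3,888.50 = €17,286.32.
Excess = €17,286.32 − €14,435.71 = €2,850.61.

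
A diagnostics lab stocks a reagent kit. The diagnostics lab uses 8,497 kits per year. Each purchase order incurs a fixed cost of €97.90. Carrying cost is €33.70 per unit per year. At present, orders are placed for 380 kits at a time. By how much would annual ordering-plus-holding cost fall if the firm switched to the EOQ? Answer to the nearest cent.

EOQ = √(2DS/H) = √(2 × 8,497 × 97.9 / 33.7) ≈ 222.19.
Cost at Q* = (D/Q*)S + (Q*/2)H = √(2DSH) ≈ €7,487.80.
Cost at Q = 380: (8,497/380)×97.9 + (380/2)×33.7 = €2,189.10 + €6,403.00 = €8,592.10.
Excess = €8,592.10 − €7,487.80 = €1,104.30.

Extra cost ≈ €1,104.30 per year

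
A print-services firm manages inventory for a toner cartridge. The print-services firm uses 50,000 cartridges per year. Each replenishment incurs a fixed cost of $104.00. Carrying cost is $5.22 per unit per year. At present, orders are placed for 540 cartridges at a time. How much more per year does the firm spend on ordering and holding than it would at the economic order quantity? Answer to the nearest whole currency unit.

EOQ = √(2DS/H) = √(2 × 50,000 × 104 / 5.22) ≈ 1411.50.
Cost at Q* = (D/Q*)S + (Q*/2)H = √(2DSH) ≈ $7,368.04.
Cost at Q = 540: (50,000/540)×104 + (540/2)×5.22 = $9,629.63 + $1,409.40 = $11,039.03.
Excess = $11,039.03 − $7,368.04 = $3,670.99.

Extra cost ≈ $3,671 per year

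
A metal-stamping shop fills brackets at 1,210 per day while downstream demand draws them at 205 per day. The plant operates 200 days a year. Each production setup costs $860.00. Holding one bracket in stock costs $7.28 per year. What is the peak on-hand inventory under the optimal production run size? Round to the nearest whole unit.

Annual demand D = 205 × 200 = 41,000.
Production build-up factor (1 − d/p) = 1 − 205/1,210 = 0.8306.
Q* = √(2DS / (H(1 − d/p))) = √(2 × 41,000 × 860 / (7.28 × 0.8306)).
= √(70,520,000 / 6.0466) ≈ 3415.074.
Maximum inventory = Q*(1 − d/p) = 3415.074 × 0.8306 ≈ 2836.487.

I_max ≈ 2,836 brackets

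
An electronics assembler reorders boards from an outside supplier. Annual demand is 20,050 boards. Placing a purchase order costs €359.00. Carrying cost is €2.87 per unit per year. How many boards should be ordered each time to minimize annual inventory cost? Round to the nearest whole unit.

Q* ≈ 2,240 boards

EOQ = √(2DS / H) = √(2 × 20,050 × 359 / 2.87).
= √(14,395,900 / 2.87) = √5,015,993.0314 ≈ 2239.641.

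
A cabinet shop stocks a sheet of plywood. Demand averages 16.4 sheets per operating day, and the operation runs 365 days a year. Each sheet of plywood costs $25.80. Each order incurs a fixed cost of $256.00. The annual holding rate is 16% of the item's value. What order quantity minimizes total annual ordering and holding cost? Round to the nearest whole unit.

Q* ≈ 862 sheets

Annual demand D = 16.4 × 365 = 5,986.
Holding cost H = 0.16 × $25.80 = $4.1280 per unit per year.
EOQ = √(2DS / H) = √(2 × 5,986 × 256 / 4.128).
= √(3,064,832 / 4.128) = √742,449.6124 ≈ 861.655.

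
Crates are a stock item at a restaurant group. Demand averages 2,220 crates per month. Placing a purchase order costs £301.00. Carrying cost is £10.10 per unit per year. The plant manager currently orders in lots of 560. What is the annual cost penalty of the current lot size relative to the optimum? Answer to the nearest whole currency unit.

Extra cost ≈ £4,420 per year

Annual demand D = 2,220 × 12 = 26,640.
EOQ = √(2DS/H) = √(2 × 26,640 × 301 / 10.1) ≈ 1260.10.
Cost at Q* = (D/Q*)S + (Q*/2)H = √(2DSH) ≈ £12,727.00.
Cost at Q = 560: (26,640/560)×301 + (560/2)×10.1 = £14,319.00 + £2,828.00 = £17,147.00.
Excess = £17,147.00 − £12,727.00 = £4,420.00.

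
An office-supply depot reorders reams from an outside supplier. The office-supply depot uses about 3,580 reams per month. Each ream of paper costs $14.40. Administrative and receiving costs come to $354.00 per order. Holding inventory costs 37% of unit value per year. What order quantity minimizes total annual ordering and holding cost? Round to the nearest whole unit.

Annual demand D = 3,580 × 12 = 42,960.
Holding cost H = 0.37 × $14.40 = $5.3280 per unit per year.
EOQ = √(2DS / H) = √(2 × 42,960 × 354 / 5.328).
= √(30,415,680 / 5.328) = √5,708,648.6486 ≈ 2389.278.

Q* ≈ 2,389 reams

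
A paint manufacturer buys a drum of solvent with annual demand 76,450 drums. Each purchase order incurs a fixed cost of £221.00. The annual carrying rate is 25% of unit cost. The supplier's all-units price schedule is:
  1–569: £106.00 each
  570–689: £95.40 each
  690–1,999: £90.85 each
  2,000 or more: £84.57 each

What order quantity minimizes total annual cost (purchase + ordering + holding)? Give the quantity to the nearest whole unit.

Holding cost per unit per year at price C is H = 0.25·C.
Evaluate total cost at each tier's feasible EOQ or, if the EOQ is below the tier, at the tier's minimum quantity.
Tier 1 (£106.00): EOQ = 1129.2 exceeds tier's upper bound 569, so this tier is dominated.
Tier 2 (£95.40): EOQ = 1190.3 exceeds tier's upper bound 689, so this tier is dominated.
EOQ at £90.85 = 1219.7 (feasible in tier 3): TC = 76,450×£90.85 + (76,450/1219.7)×221 + (1219.7/2)×0.25×£90.85 = £6,973,185.85.
EOQ at £84.57 = 1264.2 < 2000, so use break Q=2000: TC = 76,450×£84.57 + (76,450/2000.0)×221 + (2000.0/2)×0.25×£84.57 = £6,494,966.72.
Lowest total cost is £6,494,966.72 at Q = 2000.0.

Q* ≈ 2,000 drums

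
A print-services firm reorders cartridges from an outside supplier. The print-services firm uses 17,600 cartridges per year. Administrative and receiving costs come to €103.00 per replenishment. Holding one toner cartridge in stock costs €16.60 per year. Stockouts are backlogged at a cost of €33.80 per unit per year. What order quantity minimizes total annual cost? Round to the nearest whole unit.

With planned backorders, Q* = √(2DS/H) · √((H+B)/B).
√(2DS/H) = √(2 × 17,600 × 103 / 16.6) = 467.343.
√((H+B)/B) = √((16.6+33.8)/33.8) = 1.2211.
Q* ≈ 570.680.

Q* ≈ 571 cartridges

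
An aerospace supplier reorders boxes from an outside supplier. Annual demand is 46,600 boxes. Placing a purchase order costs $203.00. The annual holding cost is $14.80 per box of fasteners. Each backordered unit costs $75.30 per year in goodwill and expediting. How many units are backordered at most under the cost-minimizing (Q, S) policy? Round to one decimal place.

S* ≈ 203.2 boxes

With planned backorders, Q* = √(2DS/H) · √((H+B)/B).
√(2DS/H) = √(2 × 46,600 × 203 / 14.8) = 1130.642.
√((H+B)/B) = √((14.8+75.3)/75.3) = 1.0939.
Q* ≈ 1236.773.
S* = Q* · H/(H+B) = 1236.773 × 14.8/90.1 ≈ 203.155.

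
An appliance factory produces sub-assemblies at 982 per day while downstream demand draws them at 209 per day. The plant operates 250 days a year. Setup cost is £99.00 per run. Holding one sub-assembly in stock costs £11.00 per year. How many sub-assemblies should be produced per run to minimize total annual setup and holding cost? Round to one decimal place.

Annual demand D = 209 × 250 = 52,250.
Production build-up factor (1 − d/p) = 1 − 209/982 = 0.7872.
Q* = √(2DS / (H(1 − d/p))) = √(2 × 52,250 × 99 / (11 × 0.7872)).
= √(10,345,500 / 8.6589) ≈ 1093.064.

Q* ≈ 1,093.1 sub-assemblies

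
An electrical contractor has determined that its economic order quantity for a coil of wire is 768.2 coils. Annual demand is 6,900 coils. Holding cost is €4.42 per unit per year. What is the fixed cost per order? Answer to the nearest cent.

S ≈ €189.01

Invert the EOQ relation Q*² = 2DS/H.
From Q* = √(2DS/H): S = Q*²H / (2D) = 768.2² × 4.42 / (2 × 6,900) = 189.0130.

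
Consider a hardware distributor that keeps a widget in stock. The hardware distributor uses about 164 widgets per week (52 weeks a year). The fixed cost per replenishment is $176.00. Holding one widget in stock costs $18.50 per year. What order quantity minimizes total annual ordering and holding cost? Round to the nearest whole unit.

Annual demand D = 164 × 52 = 8,528.
EOQ = √(2DS / H) = √(2 × 8,528 × 176 / 18.5).
= √(3,001,856 / 18.5) = √162,262.4865 ≈ 402.818.

Q* ≈ 403 widgets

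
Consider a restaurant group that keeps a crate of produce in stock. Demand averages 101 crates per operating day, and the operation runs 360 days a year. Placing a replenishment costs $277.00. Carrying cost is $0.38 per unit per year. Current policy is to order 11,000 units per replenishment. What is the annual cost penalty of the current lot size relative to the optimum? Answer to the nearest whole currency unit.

Annual demand D = 101 × 360 = 36,360.
EOQ = √(2DS/H) = √(2 × 36,360 × 277 / 0.38) ≈ 7280.73.
Cost at Q* = (D/Q*)S + (Q*/2)H = √(2DSH) ≈ $2,766.68.
Cost at Q = 11,000: (36,360/11,000)×277 + (11,000/2)×0.38 = $915.61 + $2,090.00 = $3,005.61.
Excess = $3,005.61 − $2,766.68 = $238.93.

Extra cost ≈ $239 per year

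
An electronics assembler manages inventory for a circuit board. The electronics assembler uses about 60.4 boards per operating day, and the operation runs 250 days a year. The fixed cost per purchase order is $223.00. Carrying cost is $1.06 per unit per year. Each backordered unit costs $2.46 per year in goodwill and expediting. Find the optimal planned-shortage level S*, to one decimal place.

S* ≈ 908.0 boards

Annual demand D = 60.4 × 250 = 15,100.
With planned backorders, Q* = √(2DS/H) · √((H+B)/B).
√(2DS/H) = √(2 × 15,100 × 223 / 1.06) = 2520.594.
√((H+B)/B) = √((1.06+2.46)/2.46) = 1.1962.
Q* ≈ 3015.135.
S* = Q* · H/(H+B) = 3015.135 × 1.06/3.52 ≈ 907.967.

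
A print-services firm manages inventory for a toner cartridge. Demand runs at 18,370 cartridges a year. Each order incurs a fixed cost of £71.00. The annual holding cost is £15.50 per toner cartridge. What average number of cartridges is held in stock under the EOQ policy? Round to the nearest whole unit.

EOQ = √(2DS/H) = √(2 × 18,370 × 71 / 15.5) ≈ 410.24.
Average inventory = Q*/2 ≈ 410.24 / 2 = 205.118.

Average inventory ≈ 205 cartridges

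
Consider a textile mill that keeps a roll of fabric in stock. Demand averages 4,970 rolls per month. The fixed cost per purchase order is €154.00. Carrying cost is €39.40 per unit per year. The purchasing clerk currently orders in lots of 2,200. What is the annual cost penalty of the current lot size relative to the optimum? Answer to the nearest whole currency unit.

Extra cost ≈ €20,612 per year

Annual demand D = 4,970 × 12 = 59,640.
EOQ = √(2DS/H) = √(2 × 59,640 × 154 / 39.4) ≈ 682.80.
Cost at Q* = (D/Q*)S + (Q*/2)H = √(2DSH) ≈ €26,902.48.
Cost at Q = 2,200: (59,640/2,200)×154 + (2,200/2)×39.4 = €4,174.80 + €43,340.00 = €47,514.80.
Excess = €47,514.80 − €26,902.48 = €20,612.32.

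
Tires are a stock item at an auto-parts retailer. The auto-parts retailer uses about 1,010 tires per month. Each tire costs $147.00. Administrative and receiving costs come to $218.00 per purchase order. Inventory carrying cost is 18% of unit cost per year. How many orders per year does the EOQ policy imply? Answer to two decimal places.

N ≈ 27.12 orders per year

Annual demand D = 1,010 × 12 = 12,120.
Holding cost H = 0.18 × $147.00 = $26.4600 per unit per year.
EOQ = √(2DS/H) = √(2 × 12,120 × 218 / 26.46) ≈ 446.89.
Orders per year = D / Q* = 12,120 / 446.89 ≈ 27.121.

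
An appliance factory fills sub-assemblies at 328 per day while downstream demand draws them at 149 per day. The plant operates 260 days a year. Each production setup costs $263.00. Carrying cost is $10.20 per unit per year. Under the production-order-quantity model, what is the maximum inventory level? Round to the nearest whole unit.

Annual demand D = 149 × 260 = 38,740.
Production build-up factor (1 − d/p) = 1 − 149/328 = 0.5457.
Q* = √(2DS / (H(1 − d/p))) = √(2 × 38,740 × 263 / (10.2 × 0.5457)).
= √(20,377,240 / 5.5665) ≈ 1913.300.
Maximum inventory = Q*(1 − d/p) = 1913.300 × 0.5457 ≈ 1044.148.

I_max ≈ 1,044 sub-assemblies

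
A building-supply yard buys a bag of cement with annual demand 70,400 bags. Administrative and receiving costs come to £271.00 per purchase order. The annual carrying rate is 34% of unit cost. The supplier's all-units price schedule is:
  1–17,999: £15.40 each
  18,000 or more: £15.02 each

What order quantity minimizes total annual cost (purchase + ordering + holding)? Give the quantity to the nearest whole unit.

Q* ≈ 2,700 bags

Holding cost per unit per year at price C is H = 0.34·C.
For each price level, check whether its EOQ is feasible; otherwise the best quantity at that price is the breakpoint.
EOQ at £15.40 = 2699.5 (feasible in tier 1): TC = 70,400×£15.40 + (70,400/2699.5)×271 + (2699.5/2)×0.34×£15.40 = £1,098,294.67.
EOQ at £15.02 = 2733.5 < 18000, so use break Q=18000: TC = 70,400×£15.02 + (70,400/18000.0)×271 + (18000.0/2)×0.34×£15.02 = £1,104,429.11.
Lowest total cost is £1,098,294.67 at Q = 2699.5.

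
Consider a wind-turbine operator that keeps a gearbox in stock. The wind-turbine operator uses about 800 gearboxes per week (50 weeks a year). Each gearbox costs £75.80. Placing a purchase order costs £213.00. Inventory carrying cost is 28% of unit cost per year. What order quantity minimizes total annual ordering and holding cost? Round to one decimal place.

Q* ≈ 896.0 gearboxes

Annual demand D = 800 × 50 = 40,000.
Holding cost H = 0.28 × £75.80 = £21.2240 per unit per year.
EOQ = √(2DS / H) = √(2 × 40,000 × 213 / 21.224).
= √(17,040,000 / 21.224) = √802,864.6815 ≈ 896.027.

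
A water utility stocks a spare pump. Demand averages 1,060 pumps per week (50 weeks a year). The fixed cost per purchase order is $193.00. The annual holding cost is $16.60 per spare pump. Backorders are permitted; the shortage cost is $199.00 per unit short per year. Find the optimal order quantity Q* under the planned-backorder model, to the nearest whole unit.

Q* ≈ 1,156 pumps

Annual demand D = 1,060 × 50 = 53,000.
With planned backorders, Q* = √(2DS/H) · √((H+B)/B).
√(2DS/H) = √(2 × 53,000 × 193 / 16.6) = 1110.139.
√((H+B)/B) = √((16.6+199)/199) = 1.0409.
Q* ≈ 1155.514.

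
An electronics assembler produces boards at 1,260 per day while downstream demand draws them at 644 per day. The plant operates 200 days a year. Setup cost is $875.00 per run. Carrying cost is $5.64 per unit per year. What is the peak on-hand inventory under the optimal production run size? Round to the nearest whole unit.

I_max ≈ 4,420 boards

Annual demand D = 644 × 200 = 128,800.
Production build-up factor (1 − d/p) = 1 − 644/1,260 = 0.4889.
Q* = √(2DS / (H(1 − d/p))) = √(2 × 128,800 × 875 / (5.64 × 0.4889)).
= √(225,400,000 / 2.7573) ≈ 9041.330.
Maximum inventory = Q*(1 − d/p) = 9041.330 × 0.4889 ≈ 4420.206.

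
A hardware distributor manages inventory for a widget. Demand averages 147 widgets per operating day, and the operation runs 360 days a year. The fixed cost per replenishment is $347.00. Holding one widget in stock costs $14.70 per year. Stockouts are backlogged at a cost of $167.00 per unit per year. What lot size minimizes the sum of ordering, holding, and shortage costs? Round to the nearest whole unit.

Annual demand D = 147 × 360 = 52,920.
With planned backorders, Q* = √(2DS/H) · √((H+B)/B).
√(2DS/H) = √(2 × 52,920 × 347 / 14.7) = 1580.633.
√((H+B)/B) = √((14.7+167)/167) = 1.0431.
Q* ≈ 1648.733.

Q* ≈ 1,649 widgets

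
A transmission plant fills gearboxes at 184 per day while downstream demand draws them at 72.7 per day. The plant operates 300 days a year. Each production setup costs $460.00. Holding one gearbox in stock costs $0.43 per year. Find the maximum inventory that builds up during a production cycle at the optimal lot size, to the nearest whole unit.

Annual demand D = 72.7 × 300 = 21,810.
Production build-up factor (1 − d/p) = 1 − 72.7/184 = 0.6049.
Q* = √(2DS / (H(1 − d/p))) = √(2 × 21,810 × 460 / (0.43 × 0.6049)).
= √(20,065,200 / 0.2601) ≈ 8783.121.
Maximum inventory = Q*(1 − d/p) = 8783.121 × 0.6049 ≈ 5312.833.

I_max ≈ 5,313 gearboxes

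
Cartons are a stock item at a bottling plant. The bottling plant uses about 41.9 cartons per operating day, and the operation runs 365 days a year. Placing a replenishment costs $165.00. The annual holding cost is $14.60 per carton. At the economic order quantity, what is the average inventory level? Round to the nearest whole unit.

Average inventory ≈ 294 cartons

Annual demand D = 41.9 × 365 = 15,293.5.
Q* = √(2DS/H) = √(2 × 15,293.5 × 165 / 14.6) ≈ 587.94.
Average inventory = Q*/2 ≈ 587.94 / 2 = 293.971.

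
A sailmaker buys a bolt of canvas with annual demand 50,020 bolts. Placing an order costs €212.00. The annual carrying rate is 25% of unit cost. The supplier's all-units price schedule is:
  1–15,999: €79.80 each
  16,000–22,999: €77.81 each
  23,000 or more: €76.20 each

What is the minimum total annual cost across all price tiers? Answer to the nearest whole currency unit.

TC* ≈ €4,012,166

Holding cost per unit per year at price C is H = 0.25·C.
Candidates are each tier's EOQ (if it falls in that tier) and each price-break quantity.
EOQ at €79.80 = 1031.1 (feasible in tier 1): TC = 50,020×€79.80 + (50,020/1031.1)×212 + (1031.1/2)×0.25×€79.80 = €4,012,165.62.
EOQ at €77.81 = 1044.2 < 16000, so use break Q=16000: TC = 50,020×€77.81 + (50,020/16000.0)×212 + (16000.0/2)×0.25×€77.81 = €4,048,338.97.
EOQ at €76.20 = 1055.1 < 23000, so use break Q=23000: TC = 50,020×€76.20 + (50,020/23000.0)×212 + (23000.0/2)×0.25×€76.20 = €4,031,060.05.
Lowest total cost among the candidates is at Q = 1031.1.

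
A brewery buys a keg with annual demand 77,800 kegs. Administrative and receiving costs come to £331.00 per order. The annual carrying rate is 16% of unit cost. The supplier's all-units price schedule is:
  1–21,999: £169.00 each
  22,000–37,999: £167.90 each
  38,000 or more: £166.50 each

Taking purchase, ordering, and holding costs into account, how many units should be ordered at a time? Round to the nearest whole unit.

Q* ≈ 1,380 kegs

Holding cost per unit per year at price C is H = 0.16·C.
Evaluate total cost at each tier's feasible EOQ or, if the EOQ is below the tier, at the tier's minimum quantity.
EOQ at £169.00 = 1380.1 (feasible in tier 1): TC = 77,800×£169.00 + (77,800/1380.1)×331 + (1380.1/2)×0.16×£169.00 = £13,185,518.32.
EOQ at £167.90 = 1384.6 < 22000, so use break Q=22000: TC = 77,800×£167.90 + (77,800/22000.0)×331 + (22000.0/2)×0.16×£167.90 = £13,359,294.54.
EOQ at £166.50 = 1390.4 < 38000, so use break Q=38000: TC = 77,800×£166.50 + (77,800/38000.0)×331 + (38000.0/2)×0.16×£166.50 = £13,460,537.68.
Lowest total cost is £13,185,518.32 at Q = 1380.1.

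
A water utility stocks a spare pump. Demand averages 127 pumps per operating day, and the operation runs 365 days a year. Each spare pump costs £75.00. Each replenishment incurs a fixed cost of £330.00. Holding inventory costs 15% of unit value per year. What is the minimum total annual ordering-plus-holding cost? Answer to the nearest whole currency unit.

Annual demand D = 127 × 365 = 46,355.
Holding cost H = 0.15 × £75.00 = £11.2500 per unit per year.
The optimal lot size = √(2DS/H) = √(2 × 46,355 × 330 / 11.25) ≈ 1649.09.
At Q*, ordering cost (D/Q*)S equals holding cost (Q*/2)H, each = √(DSH/2).
Minimum total = √(2DSH) = √(2 × 46,355 × 330 × 11.25) ≈ 18552.247.

TC* ≈ £18,552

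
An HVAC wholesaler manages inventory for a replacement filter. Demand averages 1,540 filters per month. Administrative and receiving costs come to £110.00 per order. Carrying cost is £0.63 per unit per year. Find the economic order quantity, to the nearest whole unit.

Annual demand D = 1,540 × 12 = 18,480.
EOQ = √(2DS / H) = √(2 × 18,480 × 110 / 0.63).
= √(4,065,600 / 0.63) = √6,453,333.3333 ≈ 2540.341.

Q* ≈ 2,540 filters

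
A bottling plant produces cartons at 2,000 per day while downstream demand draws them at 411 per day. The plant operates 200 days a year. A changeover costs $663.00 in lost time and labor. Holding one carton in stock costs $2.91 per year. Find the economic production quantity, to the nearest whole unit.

Annual demand D = 411 × 200 = 82,200.
Production build-up factor (1 − d/p) = 1 − 411/2,000 = 0.7945.
Q* = √(2DS / (H(1 − d/p))) = √(2 × 82,200 × 663 / (2.91 × 0.7945)).
= √(108,997,200 / 2.312) ≈ 6866.165.

Q* ≈ 6,866 cartons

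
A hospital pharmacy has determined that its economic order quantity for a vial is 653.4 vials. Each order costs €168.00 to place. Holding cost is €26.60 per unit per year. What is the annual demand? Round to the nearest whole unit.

Squaring Q* = √(2DS/H) gives Q*² = 2DS/H.
From Q* = √(2DS/H): D = Q*²H / (2S) = 653.4² × 26.6 / (2 × 168) = 33798.749.

D ≈ 33,799 vials per year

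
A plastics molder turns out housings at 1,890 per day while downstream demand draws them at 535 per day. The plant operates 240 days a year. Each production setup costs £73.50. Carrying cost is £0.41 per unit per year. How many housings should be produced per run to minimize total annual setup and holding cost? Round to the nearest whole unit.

Annual demand D = 535 × 240 = 128,400.
Production build-up factor (1 − d/p) = 1 − 535/1,890 = 0.7169.
Q* = √(2DS / (H(1 − d/p))) = √(2 × 128,400 × 73.5 / (0.41 × 0.7169)).
= √(18,874,800 / 0.2939) ≈ 8013.283.

Q* ≈ 8,013 housings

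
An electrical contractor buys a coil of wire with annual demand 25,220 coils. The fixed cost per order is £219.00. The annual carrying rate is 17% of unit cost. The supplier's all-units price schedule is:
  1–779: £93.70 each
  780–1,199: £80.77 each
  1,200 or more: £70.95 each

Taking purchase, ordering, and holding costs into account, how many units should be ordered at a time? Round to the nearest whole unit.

Q* ≈ 1,200 coils

Holding cost per unit per year at price C is H = 0.17·C.
Candidates are each tier's EOQ (if it falls in that tier) and each price-break quantity.
Tier 1 (£93.70): EOQ = 832.8 exceeds tier's upper bound 779, so this tier is dominated.
EOQ at £80.77 = 896.9 (feasible in tier 2): TC = 25,220×£80.77 + (25,220/896.9)×219 + (896.9/2)×0.17×£80.77 = £2,049,335.10.
EOQ at £70.95 = 957.0 < 1200, so use break Q=1200: TC = 25,220×£70.95 + (25,220/1200.0)×219 + (1200.0/2)×0.17×£70.95 = £1,801,198.55.
Lowest total cost is £1,801,198.55 at Q = 1200.0.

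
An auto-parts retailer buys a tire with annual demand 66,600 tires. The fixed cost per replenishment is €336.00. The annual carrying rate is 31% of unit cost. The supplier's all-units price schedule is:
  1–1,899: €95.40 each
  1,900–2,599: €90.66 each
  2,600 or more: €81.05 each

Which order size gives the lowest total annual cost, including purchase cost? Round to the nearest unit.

Q* ≈ 2,600 tires

Holding cost per unit per year at price C is H = 0.31·C.
Evaluate total cost at each tier's feasible EOQ or, if the EOQ is below the tier, at the tier's minimum quantity.
EOQ at €95.40 = 1230.2 (feasible in tier 1): TC = 66,600×€95.40 + (66,600/1230.2)×336 + (1230.2/2)×0.31×€95.40 = €6,390,021.18.
EOQ at €90.66 = 1261.9 < 1900, so use break Q=1900: TC = 66,600×€90.66 + (66,600/1900.0)×336 + (1900.0/2)×0.31×€90.66 = €6,076,433.05.
EOQ at €81.05 = 1334.6 < 2600, so use break Q=2600: TC = 66,600×€81.05 + (66,600/2600.0)×336 + (2600.0/2)×0.31×€81.05 = €5,439,199.92.
Lowest total cost is €5,439,199.92 at Q = 2600.0.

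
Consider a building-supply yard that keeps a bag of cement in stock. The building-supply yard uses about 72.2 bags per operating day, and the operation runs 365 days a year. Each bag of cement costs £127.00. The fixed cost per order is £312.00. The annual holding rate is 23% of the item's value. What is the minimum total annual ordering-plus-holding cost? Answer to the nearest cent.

Annual demand D = 72.2 × 365 = 26,353.
Holding cost H = 0.23 × £127.00 = £29.2100 per unit per year.
Q* = √(2DS/H) = √(2 × 26,353 × 312 / 29.21) ≈ 750.31.
At the optimum the two cost components are equal, so total cost = 2·(Q*/2)H = Q*·H.
Minimum total = √(2DSH) = √(2 × 26,353 × 312 × 29.21) ≈ 21916.596.

TC* ≈ £21,916.60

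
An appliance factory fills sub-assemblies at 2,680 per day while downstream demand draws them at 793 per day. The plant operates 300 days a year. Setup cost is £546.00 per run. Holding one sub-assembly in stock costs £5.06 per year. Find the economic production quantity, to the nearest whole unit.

Q* ≈ 8,539 sub-assemblies

Annual demand D = 793 × 300 = 237,900.
Production build-up factor (1 − d/p) = 1 − 793/2,680 = 0.7041.
Q* = √(2DS / (H(1 − d/p))) = √(2 × 237,900 × 546 / (5.06 × 0.7041)).
= √(259,786,800 / 3.5628) ≈ 8539.152.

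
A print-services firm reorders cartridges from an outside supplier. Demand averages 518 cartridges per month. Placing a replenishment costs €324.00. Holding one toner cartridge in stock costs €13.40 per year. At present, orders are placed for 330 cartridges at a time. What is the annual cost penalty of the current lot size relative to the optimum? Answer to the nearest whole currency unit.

Annual demand D = 518 × 12 = 6,216.
EOQ = √(2DS/H) = √(2 × 6,216 × 324 / 13.4) ≈ 548.27.
Cost at Q* = (D/Q*)S + (Q*/2)H = √(2DSH) ≈ €7,346.75.
Cost at Q = 330: (6,216/330)×324 + (330/2)×13.4 = €6,102.98 + €2,211.00 = €8,313.98.
Excess = €8,313.98 − €7,346.75 = €967.23.

Extra cost ≈ €967 per year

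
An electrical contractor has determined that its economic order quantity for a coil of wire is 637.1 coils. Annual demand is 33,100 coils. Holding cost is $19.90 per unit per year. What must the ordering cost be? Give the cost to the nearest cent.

S ≈ $122.01

Squaring Q* = √(2DS/H) gives Q*² = 2DS/H.
From Q* = √(2DS/H): S = Q*²H / (2D) = 637.1² × 19.9 / (2 × 33,100) = 122.0142.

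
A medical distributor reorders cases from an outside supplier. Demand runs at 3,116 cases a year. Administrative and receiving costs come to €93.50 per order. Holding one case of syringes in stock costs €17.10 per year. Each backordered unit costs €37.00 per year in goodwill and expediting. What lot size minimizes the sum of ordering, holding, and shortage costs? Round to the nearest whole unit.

Q* ≈ 223 cases

With planned backorders, Q* = √(2DS/H) · √((H+B)/B).
√(2DS/H) = √(2 × 3,116 × 93.5 / 17.1) = 184.596.
√((H+B)/B) = √((17.1+37)/37) = 1.2092.
Q* ≈ 223.213.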